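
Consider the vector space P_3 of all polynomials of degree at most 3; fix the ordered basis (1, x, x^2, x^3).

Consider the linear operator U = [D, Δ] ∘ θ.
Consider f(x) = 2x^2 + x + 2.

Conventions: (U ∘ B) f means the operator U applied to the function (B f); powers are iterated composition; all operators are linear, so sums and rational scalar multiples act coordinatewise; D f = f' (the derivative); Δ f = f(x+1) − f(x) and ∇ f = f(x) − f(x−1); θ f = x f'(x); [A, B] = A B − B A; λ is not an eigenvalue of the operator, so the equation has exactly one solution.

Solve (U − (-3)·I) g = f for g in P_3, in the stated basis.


g(x) = (2/3)x^2 + (1/3)x + 2/3

write g with unknown coordinates in the stated basis and equate coefficients in (U − (-3)·I) g = f
solving from the highest basis element down gives g = (2/3)x^2 + (1/3)x + 2/3
check: U g = 0
so U g − (-3)·g = 2x^2 + x + 2 = f ✓


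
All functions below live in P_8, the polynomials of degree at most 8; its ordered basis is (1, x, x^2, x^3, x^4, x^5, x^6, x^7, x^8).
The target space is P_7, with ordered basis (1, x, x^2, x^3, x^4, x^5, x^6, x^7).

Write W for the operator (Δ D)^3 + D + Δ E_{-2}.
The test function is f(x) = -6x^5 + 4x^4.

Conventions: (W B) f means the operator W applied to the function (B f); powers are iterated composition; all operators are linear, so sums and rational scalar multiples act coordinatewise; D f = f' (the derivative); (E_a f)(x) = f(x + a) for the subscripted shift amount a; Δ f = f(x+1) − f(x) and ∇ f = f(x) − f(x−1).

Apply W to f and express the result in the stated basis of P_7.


the result is g(x) = -60x^4 + 212x^3 - 492x^2 + 562x - 246

D f = -30x^4 + 16x^3
Δ D f = -120x^3 - 132x^2 - 72x - 14
D (Δ D) f = -360x^2 - 264x - 72
Δ D (Δ D) f = -720x - 624
D (Δ D) (Δ D) f = -720
Δ D (Δ D) (Δ D) f = 0
D f = -30x^4 + 16x^3
E_{-2} f = -6x^5 + 64x^4 - 272x^3 + 576x^2 - 608x + 256
Δ E_{-2} f = -30x^4 + 196x^3 - 492x^2 + 562x - 246
((Δ D)^3 + D + Δ E_{-2}) f = -60x^4 + 212x^3 - 492x^2 + 562x - 246


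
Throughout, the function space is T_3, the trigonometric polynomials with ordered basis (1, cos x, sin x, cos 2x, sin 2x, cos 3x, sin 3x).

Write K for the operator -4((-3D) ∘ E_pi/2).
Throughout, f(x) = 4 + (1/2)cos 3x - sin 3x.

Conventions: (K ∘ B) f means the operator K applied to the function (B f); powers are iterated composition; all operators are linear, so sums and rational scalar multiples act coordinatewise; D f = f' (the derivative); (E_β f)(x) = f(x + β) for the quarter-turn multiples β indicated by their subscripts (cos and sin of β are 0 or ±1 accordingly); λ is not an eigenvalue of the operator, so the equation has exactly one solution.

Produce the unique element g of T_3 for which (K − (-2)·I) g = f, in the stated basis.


g(x) = 2 + (1/76)cos 3x - (1/38)sin 3x

write g with unknown coordinates in the stated basis and equate coefficients in (K − (-2)·I) g = f
solving from the highest basis element down gives g = 2 + (1/76)cos 3x - (1/38)sin 3x
check: K g = (9/19)cos 3x - (18/19)sin 3x
so K g − (-2)·g = 4 + (1/2)cos 3x - sin 3x = f ✓


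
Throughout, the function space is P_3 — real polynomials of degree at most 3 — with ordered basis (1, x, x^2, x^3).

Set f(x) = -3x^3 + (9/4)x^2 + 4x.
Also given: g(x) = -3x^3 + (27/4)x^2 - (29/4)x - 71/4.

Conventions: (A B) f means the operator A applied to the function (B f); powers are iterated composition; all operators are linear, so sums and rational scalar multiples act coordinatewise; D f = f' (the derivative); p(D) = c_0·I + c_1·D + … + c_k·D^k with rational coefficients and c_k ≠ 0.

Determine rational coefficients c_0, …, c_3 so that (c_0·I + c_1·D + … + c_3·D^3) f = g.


D^0 f = -3x^3 + (9/4)x^2 + 4x
D^1 f = -9x^2 + (9/2)x + 4
D^2 f = -18x + 9/2
D^3 f = -18
matching coefficients of g against c_0 f + c_1 Df + … from the top degree down determines the c_i
solution: c_0 = 1, c_1 = -1/2, c_2 = 1/2, c_3 = 1

p(D) = I − (1/2)·D + (1/2)·D^2 + D^3, i.e. c_0 = 1, c_1 = -1/2, c_2 = 1/2, c_3 = 1


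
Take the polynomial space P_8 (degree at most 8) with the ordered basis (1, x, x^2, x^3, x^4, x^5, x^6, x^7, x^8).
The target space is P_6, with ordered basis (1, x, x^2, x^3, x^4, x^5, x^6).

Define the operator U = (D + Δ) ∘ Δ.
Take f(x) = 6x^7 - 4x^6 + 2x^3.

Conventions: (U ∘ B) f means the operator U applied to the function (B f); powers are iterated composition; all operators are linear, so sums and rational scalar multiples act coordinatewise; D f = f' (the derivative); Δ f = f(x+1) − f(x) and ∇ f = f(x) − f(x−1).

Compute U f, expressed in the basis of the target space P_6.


Δ f = 42x^6 + 102x^5 + 150x^4 + 130x^3 + 72x^2 + 24x + 4
D Δ f = 252x^5 + 510x^4 + 600x^3 + 390x^2 + 144x + 24
Δ Δ f = 252x^5 + 1140x^4 + 2460x^3 + 2940x^2 + 1896x + 520
(D + Δ) Δ f = 504x^5 + 1650x^4 + 3060x^3 + 3330x^2 + 2040x + 544

the result is g(x) = 504x^5 + 1650x^4 + 3060x^3 + 3330x^2 + 2040x + 544


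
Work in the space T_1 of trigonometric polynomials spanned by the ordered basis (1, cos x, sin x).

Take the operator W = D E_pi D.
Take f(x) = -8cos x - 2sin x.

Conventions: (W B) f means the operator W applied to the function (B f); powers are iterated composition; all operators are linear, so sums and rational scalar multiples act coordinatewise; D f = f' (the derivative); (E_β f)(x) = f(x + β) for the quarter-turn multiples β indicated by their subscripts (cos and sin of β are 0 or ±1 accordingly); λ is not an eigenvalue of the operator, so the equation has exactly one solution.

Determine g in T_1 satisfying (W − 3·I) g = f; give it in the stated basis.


write g with unknown coordinates in the stated basis and equate coefficients in (W − 3·I) g = f
solving from the highest basis element down gives g = 4cos x + sin x
check: W g = 4cos x + sin x
so W g − 3·g = -8cos x - 2sin x = f ✓

the result is g(x) = 4cos x + sin x


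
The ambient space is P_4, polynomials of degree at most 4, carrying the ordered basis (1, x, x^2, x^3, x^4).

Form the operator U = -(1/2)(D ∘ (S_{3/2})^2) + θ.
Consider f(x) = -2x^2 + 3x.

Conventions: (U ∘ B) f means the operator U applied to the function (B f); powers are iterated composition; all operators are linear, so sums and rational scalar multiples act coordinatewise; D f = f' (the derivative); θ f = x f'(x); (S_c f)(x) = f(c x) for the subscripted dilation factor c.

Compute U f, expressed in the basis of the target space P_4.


g(x) = -4x^2 + (105/8)x - 27/8

S_{3/2} f = -(9/2)x^2 + (9/2)x
S_{3/2} S_{3/2} f = -(81/8)x^2 + (27/4)x
D (S_{3/2})^2 f = -(81/4)x + 27/4
(-(1/2)(D ∘ (S_{3/2})^2)) f = (81/8)x - 27/8
θ f = -4x^2 + 3x
(-(1/2)(D ∘ (S_{3/2})^2) + θ) f = -4x^2 + (105/8)x - 27/8


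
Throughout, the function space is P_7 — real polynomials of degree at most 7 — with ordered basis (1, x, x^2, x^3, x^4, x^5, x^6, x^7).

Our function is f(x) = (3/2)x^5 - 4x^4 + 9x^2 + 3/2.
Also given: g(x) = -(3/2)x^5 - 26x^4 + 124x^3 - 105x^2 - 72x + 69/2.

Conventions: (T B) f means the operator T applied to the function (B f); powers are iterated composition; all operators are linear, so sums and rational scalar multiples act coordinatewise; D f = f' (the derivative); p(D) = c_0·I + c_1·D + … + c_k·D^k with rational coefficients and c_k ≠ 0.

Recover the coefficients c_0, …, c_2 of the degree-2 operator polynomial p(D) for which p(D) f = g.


D^0 f = (3/2)x^5 - 4x^4 + 9x^2 + 3/2
D^1 f = (15/2)x^4 - 16x^3 + 18x
D^2 f = 30x^3 - 48x^2 + 18
matching coefficients of g against c_0 f + c_1 Df + … from the top degree down determines the c_i
solution: c_0 = -1, c_1 = -4, c_2 = 2

c_0 = -1, c_1 = -4, c_2 = 2


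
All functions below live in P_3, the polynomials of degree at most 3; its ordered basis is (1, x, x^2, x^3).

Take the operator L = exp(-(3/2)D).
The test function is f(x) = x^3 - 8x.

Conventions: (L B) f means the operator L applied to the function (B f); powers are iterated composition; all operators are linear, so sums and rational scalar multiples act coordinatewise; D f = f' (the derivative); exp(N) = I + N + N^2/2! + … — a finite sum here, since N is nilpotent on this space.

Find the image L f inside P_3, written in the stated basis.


order-1 term: -(9/2)x^2 + 12
order-2 term: (27/4)x
order-3 term: -27/8
the series for exp(-(3/2)D) f terminates at order 3
exp(-(3/2)D) f = x^3 - (9/2)x^2 - (5/4)x + 69/8

the image equals g(x) = x^3 - (9/2)x^2 - (5/4)x + 69/8


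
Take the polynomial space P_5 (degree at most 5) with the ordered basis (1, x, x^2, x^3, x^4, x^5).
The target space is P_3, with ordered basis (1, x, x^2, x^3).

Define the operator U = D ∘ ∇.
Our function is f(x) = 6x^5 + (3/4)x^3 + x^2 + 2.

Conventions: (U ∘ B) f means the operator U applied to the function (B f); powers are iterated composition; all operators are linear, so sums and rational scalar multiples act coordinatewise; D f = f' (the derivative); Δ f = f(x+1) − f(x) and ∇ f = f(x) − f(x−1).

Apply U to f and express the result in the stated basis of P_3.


g(x) = 120x^3 - 180x^2 + (249/2)x - 121/4

∇ f = 30x^4 - 60x^3 + (249/4)x^2 - (121/4)x + 23/4
D ∇ f = 120x^3 - 180x^2 + (249/2)x - 121/4


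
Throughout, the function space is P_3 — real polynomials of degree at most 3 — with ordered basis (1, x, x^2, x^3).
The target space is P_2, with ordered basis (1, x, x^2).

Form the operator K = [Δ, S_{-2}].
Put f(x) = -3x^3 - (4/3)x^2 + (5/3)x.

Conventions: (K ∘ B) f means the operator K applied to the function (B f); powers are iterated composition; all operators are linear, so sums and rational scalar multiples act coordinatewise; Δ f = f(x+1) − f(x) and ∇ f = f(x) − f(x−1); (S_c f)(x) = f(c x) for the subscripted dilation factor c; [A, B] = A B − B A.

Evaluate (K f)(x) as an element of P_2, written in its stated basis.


S_{-2} f = 24x^3 - (16/3)x^2 - (10/3)x
Δ S_{-2} f = 72x^2 + (184/3)x + 46/3
Δ f = -9x^2 - (35/3)x - 8/3
S_{-2} Δ f = -36x^2 + (70/3)x - 8/3
[Δ, S_{-2}] f = 108x^2 + 38x + 18

g(x) = 108x^2 + 38x + 18


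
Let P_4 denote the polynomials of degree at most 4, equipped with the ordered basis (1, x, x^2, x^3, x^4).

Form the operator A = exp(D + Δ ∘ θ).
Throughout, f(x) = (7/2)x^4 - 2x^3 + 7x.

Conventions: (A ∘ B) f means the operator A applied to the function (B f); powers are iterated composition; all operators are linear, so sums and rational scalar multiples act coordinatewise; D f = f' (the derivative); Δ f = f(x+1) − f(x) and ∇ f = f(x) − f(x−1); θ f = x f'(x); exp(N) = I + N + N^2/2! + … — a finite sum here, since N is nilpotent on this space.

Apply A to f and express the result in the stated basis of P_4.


g(x) = (7/2)x^4 + 68x^3 + 480x^2 + 1380x + 1255

order-1 term: 70x^3 + 60x^2 + 38x + 22
order-2 term: 420x^2 + 495x + 203
order-3 term: 840x + 610
order-4 term: 420
the series for exp(D + Δ ∘ θ) f terminates at order 4
exp(D + Δ ∘ θ) f = (7/2)x^4 + 68x^3 + 480x^2 + 1380x + 1255


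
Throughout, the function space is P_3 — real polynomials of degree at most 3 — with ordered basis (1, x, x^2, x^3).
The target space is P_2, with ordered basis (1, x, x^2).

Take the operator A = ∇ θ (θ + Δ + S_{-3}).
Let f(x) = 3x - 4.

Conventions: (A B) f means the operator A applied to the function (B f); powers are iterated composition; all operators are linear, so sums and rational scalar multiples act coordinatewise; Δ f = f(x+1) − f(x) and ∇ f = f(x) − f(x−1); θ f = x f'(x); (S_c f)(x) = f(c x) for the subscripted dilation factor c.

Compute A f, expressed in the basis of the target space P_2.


θ f = 3x
Δ f = 3
S_{-3} f = -9x - 4
(θ + Δ + S_{-3}) f = -6x - 1
θ (θ + Δ + S_{-3}) f = -6x
∇ θ (θ + Δ + S_{-3}) f = -6

the result is g(x) = -6


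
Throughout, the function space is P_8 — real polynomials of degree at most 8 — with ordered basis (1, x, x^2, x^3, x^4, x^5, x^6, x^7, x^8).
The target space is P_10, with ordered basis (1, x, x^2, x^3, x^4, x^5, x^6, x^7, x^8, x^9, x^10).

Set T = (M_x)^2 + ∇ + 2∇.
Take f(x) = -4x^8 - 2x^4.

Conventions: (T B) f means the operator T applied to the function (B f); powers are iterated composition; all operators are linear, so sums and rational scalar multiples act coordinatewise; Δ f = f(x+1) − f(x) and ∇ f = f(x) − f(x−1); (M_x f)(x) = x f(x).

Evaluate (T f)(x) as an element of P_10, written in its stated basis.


g(x) = -4x^10 - 96x^7 + 334x^6 - 672x^5 + 840x^4 - 696x^3 + 372x^2 - 120x + 18

M_x f = -4x^9 - 2x^5
M_x M_x f = -4x^10 - 2x^6
∇ f = -32x^7 + 112x^6 - 224x^5 + 280x^4 - 232x^3 + 124x^2 - 40x + 6
∇ f = -32x^7 + 112x^6 - 224x^5 + 280x^4 - 232x^3 + 124x^2 - 40x + 6
(2∇) f = -64x^7 + 224x^6 - 448x^5 + 560x^4 - 464x^3 + 248x^2 - 80x + 12
((M_x)^2 + ∇ + 2∇) f = -4x^10 - 96x^7 + 334x^6 - 672x^5 + 840x^4 - 696x^3 + 372x^2 - 120x + 18


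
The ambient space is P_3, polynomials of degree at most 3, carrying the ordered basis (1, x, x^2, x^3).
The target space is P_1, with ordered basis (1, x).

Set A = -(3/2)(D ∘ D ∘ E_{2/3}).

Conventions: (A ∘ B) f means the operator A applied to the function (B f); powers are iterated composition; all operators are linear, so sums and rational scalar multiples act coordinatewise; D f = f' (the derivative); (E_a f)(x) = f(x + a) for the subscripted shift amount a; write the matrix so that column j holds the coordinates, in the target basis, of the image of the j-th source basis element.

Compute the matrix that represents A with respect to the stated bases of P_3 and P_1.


image of 1: 0
image of x: 0
image of x^2: -3
image of x^3: -9x - 6
each image's coordinates form column j of the matrix

the matrix is [[0, 0, -3, -6]; [0, 0, 0, -9]] (rows listed top to bottom)


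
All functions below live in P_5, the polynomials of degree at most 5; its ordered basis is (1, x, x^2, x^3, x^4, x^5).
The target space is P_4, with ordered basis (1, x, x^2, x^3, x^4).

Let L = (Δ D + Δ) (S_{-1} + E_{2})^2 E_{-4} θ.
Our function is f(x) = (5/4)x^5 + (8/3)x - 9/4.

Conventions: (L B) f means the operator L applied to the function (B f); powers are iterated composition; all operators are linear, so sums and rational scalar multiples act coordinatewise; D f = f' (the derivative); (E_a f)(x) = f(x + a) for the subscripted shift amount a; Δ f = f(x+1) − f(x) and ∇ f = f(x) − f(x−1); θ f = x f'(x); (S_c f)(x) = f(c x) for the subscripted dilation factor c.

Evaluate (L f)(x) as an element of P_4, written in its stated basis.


the image equals g(x) = -1500x^3 - 11250x^2 - 55500x - 94875

θ f = (25/4)x^5 + (8/3)x
E_{-4} θ f = (25/4)x^5 - 125x^4 + 1000x^3 - 4000x^2 + (24008/3)x - 19232/3
S_{-1} E_{-4} θ f = -(25/4)x^5 - 125x^4 - 1000x^3 - 4000x^2 - (24008/3)x - 19232/3
E_{2} E_{-4} θ f = (25/4)x^5 - (125/2)x^4 + 250x^3 - 500x^2 + (1508/3)x - 616/3
(S_{-1} + E_{2}) E_{-4} θ f = -(375/2)x^4 - 750x^3 - 4500x^2 - 7500x - 6616
S_{-1} (S_{-1} + E_{2}) E_{-4} θ f = -(375/2)x^4 + 750x^3 - 4500x^2 + 7500x - 6616
E_{2} (S_{-1} + E_{2}) E_{-4} θ f = -(375/2)x^4 - 2250x^3 - 13500x^2 - 40500x - 48616
(S_{-1} + E_{2}) (S_{-1} + E_{2}) E_{-4} θ f = -375x^4 - 1500x^3 - 18000x^2 - 33000x - 55232
D (S_{-1} + E_{2})^2 E_{-4} θ f = -1500x^3 - 4500x^2 - 36000x - 33000
Δ D (S_{-1} + E_{2})^2 E_{-4} θ f = -4500x^2 - 13500x - 42000
Δ (S_{-1} + E_{2})^2 E_{-4} θ f = -1500x^3 - 6750x^2 - 42000x - 52875
(Δ D + Δ) (S_{-1} + E_{2})^2 E_{-4} θ f = -1500x^3 - 11250x^2 - 55500x - 94875


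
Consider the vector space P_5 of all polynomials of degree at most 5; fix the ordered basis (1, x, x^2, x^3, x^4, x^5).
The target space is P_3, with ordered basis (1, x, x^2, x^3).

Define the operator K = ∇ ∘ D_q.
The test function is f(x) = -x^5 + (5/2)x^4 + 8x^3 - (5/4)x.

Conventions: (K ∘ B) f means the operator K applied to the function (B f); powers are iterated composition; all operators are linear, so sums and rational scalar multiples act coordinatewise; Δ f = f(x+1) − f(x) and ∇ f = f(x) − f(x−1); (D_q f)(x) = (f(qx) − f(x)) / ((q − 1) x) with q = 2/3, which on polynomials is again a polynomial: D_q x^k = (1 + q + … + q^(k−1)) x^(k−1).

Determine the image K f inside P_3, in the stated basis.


D_q f = -(211/81)x^4 + (325/54)x^3 + (152/9)x^2 - 5/4
∇ D_q f = -(844/81)x^3 + (1819/54)x^2 + (859/162)x - 1339/162

the image equals g(x) = -(844/81)x^3 + (1819/54)x^2 + (859/162)x - 1339/162


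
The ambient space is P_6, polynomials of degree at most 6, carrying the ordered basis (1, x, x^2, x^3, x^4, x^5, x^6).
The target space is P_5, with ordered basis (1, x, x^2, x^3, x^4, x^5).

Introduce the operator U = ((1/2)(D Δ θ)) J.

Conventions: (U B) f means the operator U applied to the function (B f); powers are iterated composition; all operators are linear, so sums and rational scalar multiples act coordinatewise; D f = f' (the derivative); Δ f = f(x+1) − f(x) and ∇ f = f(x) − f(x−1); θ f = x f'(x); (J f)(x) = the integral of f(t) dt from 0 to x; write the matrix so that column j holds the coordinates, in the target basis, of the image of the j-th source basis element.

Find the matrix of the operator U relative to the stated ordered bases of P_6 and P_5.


image of 1: 0
image of x: 1
image of x^2: 3x + 3/2
image of x^3: 6x^2 + 6x + 2
image of x^4: 10x^3 + 15x^2 + 10x + 5/2
image of x^5: 15x^4 + 30x^3 + 30x^2 + 15x + 3
image of x^6: 21x^5 + (105/2)x^4 + 70x^3 + (105/2)x^2 + 21x + 7/2
each image's coordinates form column j of the matrix

the matrix is [[0, 1, 3/2, 2, 5/2, 3, 7/2]; [0, 0, 3, 6, 10, 15, 21]; [0, 0, 0, 6, 15, 30, 105/2]; [0, 0, 0, 0, 10, 30, 70]; [0, 0, 0, 0, 0, 15, 105/2]; [0, 0, 0, 0, 0, 0, 21]] (rows listed top to bottom)


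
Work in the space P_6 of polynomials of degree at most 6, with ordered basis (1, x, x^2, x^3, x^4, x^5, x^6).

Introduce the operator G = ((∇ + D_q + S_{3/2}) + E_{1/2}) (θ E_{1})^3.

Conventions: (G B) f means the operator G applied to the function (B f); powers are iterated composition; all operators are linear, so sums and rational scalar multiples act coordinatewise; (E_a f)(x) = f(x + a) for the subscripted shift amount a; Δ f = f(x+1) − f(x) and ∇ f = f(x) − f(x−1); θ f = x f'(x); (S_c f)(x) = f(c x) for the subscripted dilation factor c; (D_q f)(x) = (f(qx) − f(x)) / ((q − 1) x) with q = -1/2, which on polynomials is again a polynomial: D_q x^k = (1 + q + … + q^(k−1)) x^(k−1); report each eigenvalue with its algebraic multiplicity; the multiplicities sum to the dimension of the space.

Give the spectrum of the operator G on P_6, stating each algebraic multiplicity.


λ = 0 (multiplicity 1), λ = 5/2 (multiplicity 1), λ = 26 (multiplicity 1), λ = 945/8 (multiplicity 1), λ = 388 (multiplicity 1), λ = 34375/32 (multiplicity 1), λ = 21411/8 (multiplicity 1)

image of 1: 0
image of x: (5/2)x + 5/2
image of x^2: 26x^2 + 63x + 29
image of x^3: (945/8)x^3 + (2049/4)x^2 + (2463/4)x + 1779/8
image of x^4: 388x^4 + (4733/2)x^3 + 5241x^2 + 4443x + 2823/2
image of x^5: (34375/32)x^5 + (134715/16)x^4 + (104705/4)x^3 + (161595/4)x^2 + (440625/16)x + 255885/32
image of x^6: (21411/8)x^6 + (408747/16)x^5 + (817035/8)x^4 + (436665/2)x^3 + 265950x^2 + (1245357/8)x + 670923/16
the matrix is upper triangular; its diagonal is (0, 5/2, 26, 945/8, 388, 34375/32, 21411/8)
for a triangular matrix the eigenvalues are the diagonal entries, with algebraic multiplicity their repetition count


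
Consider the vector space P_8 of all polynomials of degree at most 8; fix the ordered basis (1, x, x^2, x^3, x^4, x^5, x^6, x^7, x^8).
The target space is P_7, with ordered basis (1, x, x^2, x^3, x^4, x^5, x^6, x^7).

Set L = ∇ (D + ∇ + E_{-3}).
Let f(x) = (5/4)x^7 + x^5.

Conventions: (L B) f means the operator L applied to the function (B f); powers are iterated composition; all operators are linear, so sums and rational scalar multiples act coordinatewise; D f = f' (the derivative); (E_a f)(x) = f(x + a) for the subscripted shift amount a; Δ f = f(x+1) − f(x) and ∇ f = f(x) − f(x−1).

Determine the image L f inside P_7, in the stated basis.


D f = (35/4)x^6 + 5x^4
∇ f = (35/4)x^6 - (105/4)x^5 + (195/4)x^4 - (215/4)x^3 + (145/4)x^2 - (55/4)x + 9/4
E_{-3} f = (5/4)x^7 - (105/4)x^6 + (949/4)x^5 - (4785/4)x^4 + (14535/4)x^3 - (26595/4)x^2 + (27135/4)x - 11907/4
(D + ∇ + E_{-3}) f = (5/4)x^7 - (35/4)x^6 + 211x^5 - (2285/2)x^4 + 3580x^3 - (13225/2)x^2 + 6770x - 5949/2
∇ (D + ∇ + E_{-3}) f = (35/4)x^6 - (315/4)x^5 + 1230x^4 - (27595/4)x^3 + (39725/2)x^2 - (118605/4)x + 18326

g(x) = (35/4)x^6 - (315/4)x^5 + 1230x^4 - (27595/4)x^3 + (39725/2)x^2 - (118605/4)x + 18326


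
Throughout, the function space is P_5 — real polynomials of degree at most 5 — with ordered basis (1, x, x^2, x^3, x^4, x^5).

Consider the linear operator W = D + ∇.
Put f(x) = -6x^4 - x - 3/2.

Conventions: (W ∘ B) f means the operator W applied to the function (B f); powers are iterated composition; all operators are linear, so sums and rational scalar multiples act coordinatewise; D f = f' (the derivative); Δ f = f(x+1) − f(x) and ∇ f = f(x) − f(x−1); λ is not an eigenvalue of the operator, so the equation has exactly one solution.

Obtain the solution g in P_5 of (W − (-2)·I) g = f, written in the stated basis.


write g with unknown coordinates in the stated basis and equate coefficients in (W − (-2)·I) g = f
solving from the highest basis element down gives g = -3x^4 + 12x^3 - 45x^2 + (227/2)x - 577/4
check: W g = -24x^3 + 90x^2 - 228x + 287
so W g − (-2)·g = -6x^4 - x - 3/2 = f ✓

g(x) = -3x^4 + 12x^3 - 45x^2 + (227/2)x - 577/4


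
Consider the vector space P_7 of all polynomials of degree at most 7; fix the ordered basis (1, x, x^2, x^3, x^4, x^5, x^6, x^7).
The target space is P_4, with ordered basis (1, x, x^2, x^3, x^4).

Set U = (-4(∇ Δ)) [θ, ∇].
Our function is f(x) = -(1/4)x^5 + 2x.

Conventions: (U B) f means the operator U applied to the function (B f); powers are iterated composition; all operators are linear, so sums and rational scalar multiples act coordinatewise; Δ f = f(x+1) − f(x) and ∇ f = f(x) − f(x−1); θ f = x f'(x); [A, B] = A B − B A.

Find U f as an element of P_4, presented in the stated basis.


∇ f = -(5/4)x^4 + (5/2)x^3 - (5/2)x^2 + (5/4)x + 7/4
θ ∇ f = -5x^4 + (15/2)x^3 - 5x^2 + (5/4)x
θ f = -(5/4)x^5 + 2x
∇ θ f = -(25/4)x^4 + (25/2)x^3 - (25/2)x^2 + (25/4)x + 3/4
[θ, ∇] f = (5/4)x^4 - 5x^3 + (15/2)x^2 - 5x - 3/4
Δ [θ, ∇] f = 5x^3 - (15/2)x^2 + 5x - 5/4
∇ Δ [θ, ∇] f = 15x^2 - 30x + 35/2
(-4(∇ Δ)) [θ, ∇] f = -60x^2 + 120x - 70

the result is g(x) = -60x^2 + 120x - 70


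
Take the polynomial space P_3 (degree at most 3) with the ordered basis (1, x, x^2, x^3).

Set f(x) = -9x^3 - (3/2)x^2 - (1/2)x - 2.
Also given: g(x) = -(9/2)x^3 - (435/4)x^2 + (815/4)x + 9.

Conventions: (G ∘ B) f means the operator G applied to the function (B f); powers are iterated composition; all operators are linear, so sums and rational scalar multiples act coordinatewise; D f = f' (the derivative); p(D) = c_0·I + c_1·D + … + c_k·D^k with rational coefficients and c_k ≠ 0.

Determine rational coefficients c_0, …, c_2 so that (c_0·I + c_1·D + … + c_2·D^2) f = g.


p(D) = (1/2)·I + 4·D − 4·D^2, i.e. c_0 = 1/2, c_1 = 4, c_2 = -4

D^0 f = -9x^3 - (3/2)x^2 - (1/2)x - 2
D^1 f = -27x^2 - 3x - 1/2
D^2 f = -54x - 3
matching coefficients of g against c_0 f + c_1 Df + … from the top degree down determines the c_i
solution: c_0 = 1/2, c_1 = 4, c_2 = -4


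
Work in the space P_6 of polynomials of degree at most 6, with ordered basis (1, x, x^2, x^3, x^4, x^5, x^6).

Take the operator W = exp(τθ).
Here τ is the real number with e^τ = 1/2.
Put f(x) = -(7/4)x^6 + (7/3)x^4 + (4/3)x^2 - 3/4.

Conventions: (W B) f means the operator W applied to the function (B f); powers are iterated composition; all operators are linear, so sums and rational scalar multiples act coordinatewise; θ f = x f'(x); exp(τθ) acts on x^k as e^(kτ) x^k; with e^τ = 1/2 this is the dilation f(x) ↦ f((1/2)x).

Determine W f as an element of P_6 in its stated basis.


the result is g(x) = -(7/256)x^6 + (7/48)x^4 + (1/3)x^2 - 3/4

exp(τθ) x^k = e^(kτ) x^k; with e^τ = 1/2 this sends x^k to (1/2)^k x^k
x^2 ↦ 1/4 x^2
x^4 ↦ 1/16 x^4
x^6 ↦ 1/64 x^6
applying this coordinatewise to f: exp(τθ) f = -(7/256)x^6 + (7/48)x^4 + (1/3)x^2 - 3/4


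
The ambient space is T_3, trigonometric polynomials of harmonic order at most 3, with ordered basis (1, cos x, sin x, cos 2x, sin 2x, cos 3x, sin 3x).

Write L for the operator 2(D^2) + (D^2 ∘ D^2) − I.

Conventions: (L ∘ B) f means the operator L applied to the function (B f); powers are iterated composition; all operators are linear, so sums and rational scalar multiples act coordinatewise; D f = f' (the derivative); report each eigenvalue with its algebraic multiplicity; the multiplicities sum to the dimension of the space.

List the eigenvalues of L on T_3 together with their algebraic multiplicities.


λ = -2 (multiplicity 2), λ = -1 (multiplicity 1), λ = 7 (multiplicity 2), λ = 62 (multiplicity 2)

image of 1: -1
image of cos x: -2cos x
image of sin x: -2sin x
image of cos 2x: 7cos 2x
image of sin 2x: 7sin 2x
image of cos 3x: 62cos 3x
image of sin 3x: 62sin 3x
the matrix is diagonal; its diagonal is (-1, -2, -2, 7, 7, 62, 62)
for a triangular matrix the eigenvalues are the diagonal entries, with algebraic multiplicity their repetition count


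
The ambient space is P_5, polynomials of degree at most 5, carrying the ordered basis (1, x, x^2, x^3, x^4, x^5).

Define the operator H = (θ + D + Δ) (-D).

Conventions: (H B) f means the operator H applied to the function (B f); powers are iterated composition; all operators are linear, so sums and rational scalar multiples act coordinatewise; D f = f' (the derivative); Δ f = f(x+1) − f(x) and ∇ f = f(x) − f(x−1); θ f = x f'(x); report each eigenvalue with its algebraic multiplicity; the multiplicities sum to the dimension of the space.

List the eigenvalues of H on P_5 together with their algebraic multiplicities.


image of 1: 0
image of x: 0
image of x^2: -2x - 4
image of x^3: -6x^2 - 12x - 3
image of x^4: -12x^3 - 24x^2 - 12x - 4
image of x^5: -20x^4 - 40x^3 - 30x^2 - 20x - 5
the matrix is upper triangular; its diagonal is (0, 0, 0, 0, 0, 0)
for a triangular matrix the eigenvalues are the diagonal entries, with algebraic multiplicity their repetition count

λ = 0 (multiplicity 6)


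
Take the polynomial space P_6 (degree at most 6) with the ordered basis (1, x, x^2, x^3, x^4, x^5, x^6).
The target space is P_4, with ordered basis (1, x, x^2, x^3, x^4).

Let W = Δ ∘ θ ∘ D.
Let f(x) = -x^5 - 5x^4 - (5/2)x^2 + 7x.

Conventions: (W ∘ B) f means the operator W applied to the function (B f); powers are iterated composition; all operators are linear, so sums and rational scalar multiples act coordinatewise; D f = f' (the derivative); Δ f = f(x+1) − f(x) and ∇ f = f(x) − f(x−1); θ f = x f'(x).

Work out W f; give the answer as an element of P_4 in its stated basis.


D f = -5x^4 - 20x^3 - 5x + 7
θ D f = -20x^4 - 60x^3 - 5x
Δ (θ ∘ D) f = -80x^3 - 300x^2 - 260x - 85

the image equals g(x) = -80x^3 - 300x^2 - 260x - 85


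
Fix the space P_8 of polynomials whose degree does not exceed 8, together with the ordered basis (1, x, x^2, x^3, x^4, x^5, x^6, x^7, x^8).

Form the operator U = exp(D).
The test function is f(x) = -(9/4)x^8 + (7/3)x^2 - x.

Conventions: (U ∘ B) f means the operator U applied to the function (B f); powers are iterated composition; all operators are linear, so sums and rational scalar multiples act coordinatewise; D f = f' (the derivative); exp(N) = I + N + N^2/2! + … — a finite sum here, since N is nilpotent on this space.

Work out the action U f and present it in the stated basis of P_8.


order-1 term: -18x^7 + (14/3)x - 1
order-2 term: -63x^6 + 7/3
order-3 term: -126x^5
order-4 term: -(315/2)x^4
order-5 term: -126x^3
order-6 term: -63x^2
order-7 term: -18x
order-8 term: -9/4
the series for exp(D) f terminates at order 8
exp(D) f = -(9/4)x^8 - 18x^7 - 63x^6 - 126x^5 - (315/2)x^4 - 126x^3 - (182/3)x^2 - (43/3)x - 11/12

the image equals g(x) = -(9/4)x^8 - 18x^7 - 63x^6 - 126x^5 - (315/2)x^4 - 126x^3 - (182/3)x^2 - (43/3)x - 11/12


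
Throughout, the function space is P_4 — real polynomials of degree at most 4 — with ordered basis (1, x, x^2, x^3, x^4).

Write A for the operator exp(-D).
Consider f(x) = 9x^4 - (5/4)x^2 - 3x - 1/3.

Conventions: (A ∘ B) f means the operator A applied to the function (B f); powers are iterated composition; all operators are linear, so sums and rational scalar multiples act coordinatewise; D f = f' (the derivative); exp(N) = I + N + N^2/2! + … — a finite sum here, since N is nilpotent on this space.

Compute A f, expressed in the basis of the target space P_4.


the result is g(x) = 9x^4 - 36x^3 + (211/4)x^2 - (73/2)x + 125/12

order-1 term: -36x^3 + (5/2)x + 3
order-2 term: 54x^2 - 5/4
order-3 term: -36x
order-4 term: 9
the series for exp(-D) f terminates at order 4
exp(-D) f = 9x^4 - 36x^3 + (211/4)x^2 - (73/2)x + 125/12


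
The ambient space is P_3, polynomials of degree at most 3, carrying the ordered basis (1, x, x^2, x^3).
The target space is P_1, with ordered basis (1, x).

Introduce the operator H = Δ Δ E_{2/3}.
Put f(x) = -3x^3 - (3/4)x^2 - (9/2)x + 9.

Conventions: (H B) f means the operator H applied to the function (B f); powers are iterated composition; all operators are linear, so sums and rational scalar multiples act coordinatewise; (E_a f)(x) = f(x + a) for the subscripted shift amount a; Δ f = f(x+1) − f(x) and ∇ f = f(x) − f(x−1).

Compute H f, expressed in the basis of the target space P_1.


the result is g(x) = -18x - 63/2

E_{2/3} f = -3x^3 - (27/4)x^2 - (19/2)x + 43/9
Δ E_{2/3} f = -9x^2 - (45/2)x - 77/4
Δ Δ E_{2/3} f = -18x - 63/2


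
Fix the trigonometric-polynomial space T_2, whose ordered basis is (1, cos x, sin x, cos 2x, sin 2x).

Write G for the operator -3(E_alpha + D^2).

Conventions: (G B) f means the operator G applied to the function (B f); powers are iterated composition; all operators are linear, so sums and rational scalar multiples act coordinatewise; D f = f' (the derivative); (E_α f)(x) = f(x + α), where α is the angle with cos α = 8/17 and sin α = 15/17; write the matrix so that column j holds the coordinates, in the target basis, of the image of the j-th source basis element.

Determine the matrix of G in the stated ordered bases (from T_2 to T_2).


the matrix is [[-3, 0, 0, 0, 0]; [0, 27/17, -45/17, 0, 0]; [0, 45/17, 27/17, 0, 0]; [0, 0, 0, 3951/289, -720/289]; [0, 0, 0, 720/289, 3951/289]] (rows listed top to bottom)

image of 1: -3
image of cos x: (27/17)cos x + (45/17)sin x
image of sin x: -(45/17)cos x + (27/17)sin x
image of cos 2x: (3951/289)cos 2x + (720/289)sin 2x
image of sin 2x: -(720/289)cos 2x + (3951/289)sin 2x
each image's coordinates form column j of the matrix


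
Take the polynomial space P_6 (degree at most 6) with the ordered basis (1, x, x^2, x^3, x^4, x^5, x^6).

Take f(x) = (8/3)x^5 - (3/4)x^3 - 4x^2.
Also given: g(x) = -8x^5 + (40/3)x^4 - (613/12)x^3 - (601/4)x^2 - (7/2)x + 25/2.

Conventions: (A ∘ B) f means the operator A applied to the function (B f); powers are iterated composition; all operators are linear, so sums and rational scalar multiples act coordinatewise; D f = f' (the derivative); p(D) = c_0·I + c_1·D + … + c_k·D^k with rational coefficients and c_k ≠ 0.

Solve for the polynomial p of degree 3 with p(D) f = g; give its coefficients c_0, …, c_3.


D^0 f = (8/3)x^5 - (3/4)x^3 - 4x^2
D^1 f = (40/3)x^4 - (9/4)x^2 - 8x
D^2 f = (160/3)x^3 - (9/2)x - 8
D^3 f = 160x^2 - 9/2
matching coefficients of g against c_0 f + c_1 Df + … from the top degree down determines the c_i
solution: c_0 = -3, c_1 = 1, c_2 = -1, c_3 = -1

c_0 = -3, c_1 = 1, c_2 = -1, c_3 = -1


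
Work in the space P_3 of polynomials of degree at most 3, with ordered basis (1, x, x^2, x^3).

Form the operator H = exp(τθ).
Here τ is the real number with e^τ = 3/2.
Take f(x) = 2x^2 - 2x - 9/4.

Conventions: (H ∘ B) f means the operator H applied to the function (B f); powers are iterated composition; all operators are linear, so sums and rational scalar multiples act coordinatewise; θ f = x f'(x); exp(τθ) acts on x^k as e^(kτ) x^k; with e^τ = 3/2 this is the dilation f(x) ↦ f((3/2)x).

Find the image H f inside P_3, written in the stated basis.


exp(τθ) x^k = e^(kτ) x^k; with e^τ = 3/2 this sends x^k to (3/2)^k x^k
x ↦ 3/2 x
x^2 ↦ 9/4 x^2
applying this coordinatewise to f: exp(τθ) f = (9/2)x^2 - 3x - 9/4

the result is g(x) = (9/2)x^2 - 3x - 9/4


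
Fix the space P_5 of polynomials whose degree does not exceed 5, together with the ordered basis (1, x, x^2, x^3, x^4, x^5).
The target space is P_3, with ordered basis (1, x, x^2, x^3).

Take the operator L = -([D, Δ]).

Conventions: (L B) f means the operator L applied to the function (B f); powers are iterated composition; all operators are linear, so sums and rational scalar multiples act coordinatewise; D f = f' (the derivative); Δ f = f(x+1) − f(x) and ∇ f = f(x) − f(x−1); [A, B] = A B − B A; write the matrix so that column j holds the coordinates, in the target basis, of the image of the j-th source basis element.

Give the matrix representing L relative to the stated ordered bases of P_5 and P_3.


the matrix is [[0, 0, 0, 0, 0, 0]; [0, 0, 0, 0, 0, 0]; [0, 0, 0, 0, 0, 0]; [0, 0, 0, 0, 0, 0]] (rows listed top to bottom)

image of 1: 0
image of x: 0
image of x^2: 0
image of x^3: 0
image of x^4: 0
image of x^5: 0
each image's coordinates form column j of the matrix


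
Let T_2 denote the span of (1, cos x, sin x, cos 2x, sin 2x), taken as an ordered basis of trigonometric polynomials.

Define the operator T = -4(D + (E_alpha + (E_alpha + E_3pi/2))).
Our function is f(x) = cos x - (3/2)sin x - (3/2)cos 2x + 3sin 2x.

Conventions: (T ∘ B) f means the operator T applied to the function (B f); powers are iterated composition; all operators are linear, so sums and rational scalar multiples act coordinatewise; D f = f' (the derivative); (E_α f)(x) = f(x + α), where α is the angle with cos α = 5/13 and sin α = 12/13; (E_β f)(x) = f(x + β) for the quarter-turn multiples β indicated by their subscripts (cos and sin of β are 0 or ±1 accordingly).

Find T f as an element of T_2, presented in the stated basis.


D f = -(3/2)cos x - sin x + 6cos 2x + 3sin 2x
E_alpha f = -cos x - (3/2)sin x + (1077/338)cos 2x - (177/169)sin 2x
E_alpha f = -cos x - (3/2)sin x + (1077/338)cos 2x - (177/169)sin 2x
E_3pi/2 f = (3/2)cos x + sin x + (3/2)cos 2x - 3sin 2x
(E_alpha + E_3pi/2) f = (1/2)cos x - (1/2)sin x + (792/169)cos 2x - (684/169)sin 2x
(E_alpha + (E_alpha + E_3pi/2)) f = -(1/2)cos x - 2sin x + (2661/338)cos 2x - (861/169)sin 2x
(D + (E_alpha + (E_alpha + E_3pi/2))) f = -2cos x - 3sin x + (4689/338)cos 2x - (354/169)sin 2x
(-4(D + (E_alpha + (E_alpha + E_3pi/2)))) f = 8cos x + 12sin x - (9378/169)cos 2x + (1416/169)sin 2x

the image equals g(x) = 8cos x + 12sin x - (9378/169)cos 2x + (1416/169)sin 2x


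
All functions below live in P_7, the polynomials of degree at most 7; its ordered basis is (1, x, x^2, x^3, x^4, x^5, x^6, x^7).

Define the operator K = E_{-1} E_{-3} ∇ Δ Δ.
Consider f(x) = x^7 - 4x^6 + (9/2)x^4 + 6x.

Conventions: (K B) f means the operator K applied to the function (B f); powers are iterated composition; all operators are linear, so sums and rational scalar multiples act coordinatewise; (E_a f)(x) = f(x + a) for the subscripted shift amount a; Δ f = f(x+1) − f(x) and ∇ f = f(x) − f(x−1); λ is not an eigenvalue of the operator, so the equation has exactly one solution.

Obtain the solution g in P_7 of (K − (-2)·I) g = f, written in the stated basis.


the result is g(x) = (1/2)x^7 - 2x^6 - (201/4)x^4 + 855x^3 - (10395/2)x^2 + 14661x - 18987

write g with unknown coordinates in the stated basis and equate coefficients in (K − (-2)·I) g = f
solving from the highest basis element down gives g = (1/2)x^7 - 2x^6 - (201/4)x^4 + 855x^3 - (10395/2)x^2 + 14661x - 18987
check: K g = 105x^4 - 1710x^3 + 10395x^2 - 29316x + 37974
so K g − (-2)·g = x^7 - 4x^6 + (9/2)x^4 + 6x = f ✓


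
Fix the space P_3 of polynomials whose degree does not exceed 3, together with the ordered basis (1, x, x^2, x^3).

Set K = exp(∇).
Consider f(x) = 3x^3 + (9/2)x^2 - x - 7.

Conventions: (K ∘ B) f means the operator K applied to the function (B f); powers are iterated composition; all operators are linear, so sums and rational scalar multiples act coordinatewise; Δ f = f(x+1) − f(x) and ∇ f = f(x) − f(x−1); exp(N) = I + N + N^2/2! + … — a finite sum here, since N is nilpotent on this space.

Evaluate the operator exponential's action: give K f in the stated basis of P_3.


the image equals g(x) = 3x^3 + (27/2)x^2 + 8x - 11

order-1 term: 9x^2 - 5/2
order-2 term: 9x - 9/2
order-3 term: 3
the series for exp(∇) f terminates at order 3
exp(∇) f = 3x^3 + (27/2)x^2 + 8x - 11


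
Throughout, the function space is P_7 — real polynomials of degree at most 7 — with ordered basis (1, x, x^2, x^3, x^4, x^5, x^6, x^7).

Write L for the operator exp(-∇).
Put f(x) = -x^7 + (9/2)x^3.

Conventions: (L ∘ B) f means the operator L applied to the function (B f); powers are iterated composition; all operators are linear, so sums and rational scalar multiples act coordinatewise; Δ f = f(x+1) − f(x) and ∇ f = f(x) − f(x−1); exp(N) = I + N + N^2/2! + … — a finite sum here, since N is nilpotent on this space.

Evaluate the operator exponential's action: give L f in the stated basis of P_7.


the result is g(x) = -x^7 + 7x^6 - 42x^5 + 175x^4 - (1041/2)x^3 + (2157/2)x^2 - 1394x + 1709/2

order-1 term: 7x^6 - 21x^5 + 35x^4 - 35x^3 + (15/2)x^2 + (13/2)x - 7/2
order-2 term: -21x^5 + 105x^4 - 245x^3 + 315x^2 - (407/2)x + 99/2
order-3 term: 35x^4 - 210x^3 + 525x^2 - 630x + 593/2
order-4 term: -35x^3 + 210x^2 - 455x + 350
order-5 term: 21x^2 - 105x + 140
order-6 term: -7x + 21
order-7 term: 1
the series for exp(-∇) f terminates at order 7
exp(-∇) f = -x^7 + 7x^6 - 42x^5 + 175x^4 - (1041/2)x^3 + (2157/2)x^2 - 1394x + 1709/2


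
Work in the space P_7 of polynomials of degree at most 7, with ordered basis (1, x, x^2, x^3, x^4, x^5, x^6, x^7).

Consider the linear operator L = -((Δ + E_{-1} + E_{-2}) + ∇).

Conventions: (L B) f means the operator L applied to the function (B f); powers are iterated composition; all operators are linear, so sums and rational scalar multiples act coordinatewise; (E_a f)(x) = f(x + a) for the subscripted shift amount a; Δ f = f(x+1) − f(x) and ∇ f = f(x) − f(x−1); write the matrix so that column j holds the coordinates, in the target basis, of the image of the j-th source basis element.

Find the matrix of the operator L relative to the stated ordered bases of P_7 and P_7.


image of 1: -2
image of x: -2x + 1
image of x^2: -2x^2 + 2x - 5
image of x^3: -2x^3 + 3x^2 - 15x + 7
image of x^4: -2x^4 + 4x^3 - 30x^2 + 28x - 17
image of x^5: -2x^5 + 5x^4 - 50x^3 + 70x^2 - 85x + 31
image of x^6: -2x^6 + 6x^5 - 75x^4 + 140x^3 - 255x^2 + 186x - 65
image of x^7: -2x^7 + 7x^6 - 105x^5 + 245x^4 - 595x^3 + 651x^2 - 455x + 127
each image's coordinates form column j of the matrix

the matrix is [[-2, 1, -5, 7, -17, 31, -65, 127]; [0, -2, 2, -15, 28, -85, 186, -455]; [0, 0, -2, 3, -30, 70, -255, 651]; [0, 0, 0, -2, 4, -50, 140, -595]; [0, 0, 0, 0, -2, 5, -75, 245]; [0, 0, 0, 0, 0, -2, 6, -105]; [0, 0, 0, 0, 0, 0, -2, 7]; [0, 0, 0, 0, 0, 0, 0, -2]] (rows listed top to bottom)


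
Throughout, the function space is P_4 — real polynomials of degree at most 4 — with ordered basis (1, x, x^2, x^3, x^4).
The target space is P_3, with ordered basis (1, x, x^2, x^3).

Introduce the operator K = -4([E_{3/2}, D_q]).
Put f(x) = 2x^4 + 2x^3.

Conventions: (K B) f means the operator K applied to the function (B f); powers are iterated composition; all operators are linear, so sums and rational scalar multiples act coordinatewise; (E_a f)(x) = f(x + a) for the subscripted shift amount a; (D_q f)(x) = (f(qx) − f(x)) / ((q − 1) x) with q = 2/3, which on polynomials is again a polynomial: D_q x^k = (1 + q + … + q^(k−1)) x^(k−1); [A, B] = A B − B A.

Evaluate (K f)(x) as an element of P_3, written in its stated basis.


D_q f = (130/27)x^3 + (38/9)x^2
E_{3/2} D_q f = (130/27)x^3 + (233/9)x^2 + (271/6)x + 103/4
E_{3/2} f = 2x^4 + 14x^3 + 36x^2 + (81/2)x + 135/8
D_q E_{3/2} f = (130/27)x^3 + (266/9)x^2 + 60x + 81/2
[E_{3/2}, D_q] f = -(11/3)x^2 - (89/6)x - 59/4
(-4([E_{3/2}, D_q])) f = (44/3)x^2 + (178/3)x + 59

the image equals g(x) = (44/3)x^2 + (178/3)x + 59
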